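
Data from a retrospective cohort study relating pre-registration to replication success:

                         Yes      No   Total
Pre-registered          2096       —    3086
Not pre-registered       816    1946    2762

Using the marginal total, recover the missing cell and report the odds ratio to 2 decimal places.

5.05

The missing cell is in the exposed row: 3086 − 2096 = 990.
So a = 2096, b = 990, c = 816, d = 1946.
OR = (a·d)/(b·c) = (2096 × 1946) / (990 × 816) = 4078816 / 807840 = 5.04904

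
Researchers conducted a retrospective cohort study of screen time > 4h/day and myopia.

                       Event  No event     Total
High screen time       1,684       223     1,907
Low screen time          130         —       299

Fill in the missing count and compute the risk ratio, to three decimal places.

2.031

The missing cell is in the unexposed row: 299 − 130 = 169.
So a = 1684, b = 223, c = 130, d = 169.
RR = [a/(a+b)] / [c/(c+d)] = (1684/1907) / (130/299) = 0.88306/0.43478 = 2.03104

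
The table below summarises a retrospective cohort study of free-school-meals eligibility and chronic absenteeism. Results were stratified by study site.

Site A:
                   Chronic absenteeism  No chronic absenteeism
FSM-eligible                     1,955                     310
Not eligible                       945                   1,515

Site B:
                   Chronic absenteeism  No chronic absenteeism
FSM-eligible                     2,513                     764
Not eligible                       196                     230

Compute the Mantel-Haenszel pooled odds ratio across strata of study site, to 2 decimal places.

OR_MH = Σ(aᵢdᵢ/nᵢ) / Σ(bᵢcᵢ/nᵢ), where nᵢ is the stratum total.
Stratum 1 (Site A): n = 4725; a·d/n = 1955·1515/4725 = 626.8413; b·c/n = 310·945/4725 = 62.0000
Stratum 2 (Site B): n = 3703; a·d/n = 2513·230/3703 = 156.0870; b·c/n = 764·196/3703 = 40.4386
OR_MH = (626.8413 + 156.0870) / (62.0000 + 40.4386) = 782.9282 / 102.4386 = 7.64291

7.64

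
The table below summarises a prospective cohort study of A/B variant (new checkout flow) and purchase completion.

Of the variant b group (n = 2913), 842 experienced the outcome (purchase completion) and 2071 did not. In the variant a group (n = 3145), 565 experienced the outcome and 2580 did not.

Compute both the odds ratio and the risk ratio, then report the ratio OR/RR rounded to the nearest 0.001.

1.154

From the description: a = 842, b = 2071, c = 565, d = 2580.
OR = (842·2580)/(2071·565) = 2172360/1170115 = 1.85654
Risk in exposed = 842/2913 = 0.28905; risk in unexposed = 565/3145 = 0.17965; RR = 1.60895
OR/RR = 1.85654 / 1.60895 = 1.15388
The outcome is not rare, so the OR lies further from 1 than the RR.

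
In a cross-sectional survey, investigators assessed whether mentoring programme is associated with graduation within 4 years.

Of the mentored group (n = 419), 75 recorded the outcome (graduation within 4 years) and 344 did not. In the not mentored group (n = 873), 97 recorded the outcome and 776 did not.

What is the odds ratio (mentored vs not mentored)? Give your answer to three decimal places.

From the description: a = 75, b = 344, c = 97, d = 776.
OR = (a·d)/(b·c) = (75 × 776) / (344 × 97) = 58200 / 33368 = 1.74419
The odds of graduation within 4 years are about 1.74 times as high in the mentored group.

1.744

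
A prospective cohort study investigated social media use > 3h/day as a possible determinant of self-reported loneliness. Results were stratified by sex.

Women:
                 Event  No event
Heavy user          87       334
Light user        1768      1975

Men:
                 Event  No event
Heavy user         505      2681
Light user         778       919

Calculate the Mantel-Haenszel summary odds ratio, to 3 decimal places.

OR_MH = Σ(aᵢdᵢ/nᵢ) / Σ(bᵢcᵢ/nᵢ), where nᵢ is the stratum total.
Stratum 1 (Women): n = 4164; a·d/n = 87·1975/4164 = 41.2644; b·c/n = 334·1768/4164 = 141.8136
Stratum 2 (Men): n = 4883; a·d/n = 505·919/4883 = 95.0430; b·c/n = 2681·778/4883 = 427.1591
OR_MH = (41.2644 + 95.0430) / (141.8136 + 427.1591) = 136.3074 / 568.9728 = 0.23957

0.240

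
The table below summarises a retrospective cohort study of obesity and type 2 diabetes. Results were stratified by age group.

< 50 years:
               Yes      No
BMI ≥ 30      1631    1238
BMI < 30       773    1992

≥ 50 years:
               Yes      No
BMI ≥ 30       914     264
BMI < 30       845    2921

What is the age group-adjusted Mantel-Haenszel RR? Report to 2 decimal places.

2.52

RR_MH = Σ(aᵢ·n₀ᵢ/nᵢ) / Σ(cᵢ·n₁ᵢ/nᵢ), with n₁ᵢ = aᵢ+bᵢ (exposed), n₀ᵢ = cᵢ+dᵢ (unexposed), nᵢ = n₁ᵢ+n₀ᵢ.
Stratum 1 (< 50 years): n₁ = 2869, n₀ = 2765, n = 5634; a·n₀/n = 1631·2765/5634 = 800.4464; c·n₁/n = 773·2869/5634 = 393.6345
Stratum 2 (≥ 50 years): n₁ = 1178, n₀ = 3766, n = 4944; a·n₀/n = 914·3766/4944 = 696.2225; c·n₁/n = 845·1178/4944 = 201.3370
RR_MH = (800.4464 + 696.2225) / (393.6345 + 201.3370) = 1496.6689 / 594.9715 = 2.51553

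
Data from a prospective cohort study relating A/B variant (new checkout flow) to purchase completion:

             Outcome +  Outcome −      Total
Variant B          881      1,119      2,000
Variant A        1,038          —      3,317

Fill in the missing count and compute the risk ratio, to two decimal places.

The missing cell is in the unexposed row: 3317 − 1038 = 2279.
So a = 881, b = 1119, c = 1038, d = 2279.
RR = [a/(a+b)] / [c/(c+d)] = (881/2000) / (1038/3317) = 0.44050/0.31293 = 1.40765

1.41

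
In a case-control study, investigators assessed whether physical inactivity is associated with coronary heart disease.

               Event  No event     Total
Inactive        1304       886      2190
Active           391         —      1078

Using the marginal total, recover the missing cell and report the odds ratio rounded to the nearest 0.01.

The missing cell is in the unexposed row: 1078 − 391 = 687.
So a = 1304, b = 886, c = 391, d = 687.
OR = (a·d)/(b·c) = (1304 × 687) / (886 × 391) = 895848 / 346426 = 2.58597

2.59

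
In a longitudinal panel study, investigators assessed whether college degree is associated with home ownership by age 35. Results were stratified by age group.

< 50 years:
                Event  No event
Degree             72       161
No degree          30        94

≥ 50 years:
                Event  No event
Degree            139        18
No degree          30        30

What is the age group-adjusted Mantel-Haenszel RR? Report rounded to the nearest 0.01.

1.54

RR_MH = Σ(aᵢ·n₀ᵢ/nᵢ) / Σ(cᵢ·n₁ᵢ/nᵢ), with n₁ᵢ = aᵢ+bᵢ (exposed), n₀ᵢ = cᵢ+dᵢ (unexposed), nᵢ = n₁ᵢ+n₀ᵢ.
Stratum 1 (< 50 years): n₁ = 233, n₀ = 124, n = 357; a·n₀/n = 72·124/357 = 25.0084; c·n₁/n = 30·233/357 = 19.5798
Stratum 2 (≥ 50 years): n₁ = 157, n₀ = 60, n = 217; a·n₀/n = 139·60/217 = 38.4332; c·n₁/n = 30·157/217 = 21.7051
RR_MH = (25.0084 + 38.4332) / (19.5798 + 21.7051) = 63.4416 / 41.2849 = 1.53668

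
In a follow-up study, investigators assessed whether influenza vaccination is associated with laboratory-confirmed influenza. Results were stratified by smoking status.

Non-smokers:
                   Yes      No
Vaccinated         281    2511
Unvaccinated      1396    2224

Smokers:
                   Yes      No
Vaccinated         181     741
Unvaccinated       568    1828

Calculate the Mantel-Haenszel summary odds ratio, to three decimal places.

OR_MH = Σ(aᵢdᵢ/nᵢ) / Σ(bᵢcᵢ/nᵢ), where nᵢ is the stratum total.
Stratum 1 (Non-smokers): n = 6412; a·d/n = 281·2224/6412 = 97.4648; b·c/n = 2511·1396/6412 = 546.6868
Stratum 2 (Smokers): n = 3318; a·d/n = 181·1828/3318 = 99.7191; b·c/n = 741·568/3318 = 126.8499
OR_MH = (97.4648 + 99.7191) / (546.6868 + 126.8499) = 197.1839 / 673.5367 = 0.29276

0.293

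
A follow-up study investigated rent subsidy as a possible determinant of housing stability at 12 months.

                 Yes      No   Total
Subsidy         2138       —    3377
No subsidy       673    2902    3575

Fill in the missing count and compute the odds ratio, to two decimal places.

The missing cell is in the exposed row: 3377 − 2138 = 1239.
So a = 2138, b = 1239, c = 673, d = 2902.
OR = (a·d)/(b·c) = (2138 × 2902) / (1239 × 673) = 6204476 / 833847 = 7.44078

7.44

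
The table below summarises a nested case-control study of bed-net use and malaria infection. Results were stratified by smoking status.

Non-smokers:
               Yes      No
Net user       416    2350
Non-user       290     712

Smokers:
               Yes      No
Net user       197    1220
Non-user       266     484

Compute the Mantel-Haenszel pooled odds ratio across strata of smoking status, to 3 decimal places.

OR_MH = Σ(aᵢdᵢ/nᵢ) / Σ(bᵢcᵢ/nᵢ), where nᵢ is the stratum total.
Stratum 1 (Non-smokers): n = 3768; a·d/n = 416·712/3768 = 78.6072; b·c/n = 2350·290/3768 = 180.8652
Stratum 2 (Smokers): n = 2167; a·d/n = 197·484/2167 = 44.0000; b·c/n = 1220·266/2167 = 149.7554
OR_MH = (78.6072 + 44.0000) / (180.8652 + 149.7554) = 122.6072 / 330.6206 = 0.37084

0.371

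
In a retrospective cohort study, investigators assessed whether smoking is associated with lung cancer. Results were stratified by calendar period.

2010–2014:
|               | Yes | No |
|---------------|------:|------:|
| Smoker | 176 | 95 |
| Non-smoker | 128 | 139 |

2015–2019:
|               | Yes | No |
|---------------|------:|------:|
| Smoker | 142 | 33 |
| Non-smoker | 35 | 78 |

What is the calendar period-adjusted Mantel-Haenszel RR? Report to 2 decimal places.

RR_MH = Σ(aᵢ·n₀ᵢ/nᵢ) / Σ(cᵢ·n₁ᵢ/nᵢ), with n₁ᵢ = aᵢ+bᵢ (exposed), n₀ᵢ = cᵢ+dᵢ (unexposed), nᵢ = n₁ᵢ+n₀ᵢ.
Stratum 1 (2010–2014): n₁ = 271, n₀ = 267, n = 538; a·n₀/n = 176·267/538 = 87.3457; c·n₁/n = 128·271/538 = 64.4758
Stratum 2 (2015–2019): n₁ = 175, n₀ = 113, n = 288; a·n₀/n = 142·113/288 = 55.7153; c·n₁/n = 35·175/288 = 21.2674
RR_MH = (87.3457 + 55.7153) / (64.4758 + 21.2674) = 143.0610 / 85.7432 = 1.66848

1.67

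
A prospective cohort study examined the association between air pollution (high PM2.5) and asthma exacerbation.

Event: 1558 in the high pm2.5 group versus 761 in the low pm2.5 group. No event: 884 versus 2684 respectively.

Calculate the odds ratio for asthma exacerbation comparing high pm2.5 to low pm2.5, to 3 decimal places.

From the description: a = 1558, b = 884, c = 761, d = 2684.
OR = (a·d)/(b·c) = (1558 × 2684) / (884 × 761) = 4181672 / 672724 = 6.21603
The odds of asthma exacerbation are about 6.22 times as high in the high pm2.5 group.

6.216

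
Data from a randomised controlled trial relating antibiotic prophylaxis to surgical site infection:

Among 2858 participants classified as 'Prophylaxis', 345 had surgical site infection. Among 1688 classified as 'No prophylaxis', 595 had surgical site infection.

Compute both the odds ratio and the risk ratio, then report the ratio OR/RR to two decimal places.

0.74

From the description: a = 345, b = 2513, c = 595, d = 1093.
OR = (345·1093)/(2513·595) = 377085/1495235 = 0.25219
Risk in exposed = 345/2858 = 0.12071; risk in unexposed = 595/1688 = 0.35249; RR = 0.34246
OR/RR = 0.25219 / 0.34246 = 0.73641
The outcome is not rare, so the OR lies further from 1 than the RR.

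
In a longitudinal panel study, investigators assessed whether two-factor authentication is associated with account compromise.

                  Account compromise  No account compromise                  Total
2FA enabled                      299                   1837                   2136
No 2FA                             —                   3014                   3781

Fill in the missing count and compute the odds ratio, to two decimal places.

0.64

The missing cell is in the unexposed row: 3781 − 3014 = 767.
So a = 299, b = 1837, c = 767, d = 3014.
OR = (a·d)/(b·c) = (299 × 3014) / (1837 × 767) = 901186 / 1408979 = 0.63960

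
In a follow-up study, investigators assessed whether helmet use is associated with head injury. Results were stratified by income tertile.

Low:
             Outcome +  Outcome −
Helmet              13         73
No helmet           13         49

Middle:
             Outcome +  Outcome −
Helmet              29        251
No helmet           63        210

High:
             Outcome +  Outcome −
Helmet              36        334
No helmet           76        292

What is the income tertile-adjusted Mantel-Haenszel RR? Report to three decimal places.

0.486

RR_MH = Σ(aᵢ·n₀ᵢ/nᵢ) / Σ(cᵢ·n₁ᵢ/nᵢ), with n₁ᵢ = aᵢ+bᵢ (exposed), n₀ᵢ = cᵢ+dᵢ (unexposed), nᵢ = n₁ᵢ+n₀ᵢ.
Stratum 1 (Low): n₁ = 86, n₀ = 62, n = 148; a·n₀/n = 13·62/148 = 5.4459; c·n₁/n = 13·86/148 = 7.5541
Stratum 2 (Middle): n₁ = 280, n₀ = 273, n = 553; a·n₀/n = 29·273/553 = 14.3165; c·n₁/n = 63·280/553 = 31.8987
Stratum 3 (High): n₁ = 370, n₀ = 368, n = 738; a·n₀/n = 36·368/738 = 17.9512; c·n₁/n = 76·370/738 = 38.1030
RR_MH = (5.4459 + 14.3165 + 17.9512) / (7.5541 + 31.8987 + 38.1030) = 37.7136 / 77.5558 = 0.48628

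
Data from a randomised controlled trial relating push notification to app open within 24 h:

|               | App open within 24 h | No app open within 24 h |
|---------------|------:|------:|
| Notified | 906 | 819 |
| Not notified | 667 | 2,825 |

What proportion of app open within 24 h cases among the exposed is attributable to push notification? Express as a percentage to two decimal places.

63.63

Cells: a = 906, b = 819, c = 667, d = 2825.
Risk in exposed = 906/1725 = 0.52522; risk in unexposed = 667/3492 = 0.19101.
RR = 0.52522/0.19101 = 2.74971
AR% = (RR − 1)/RR × 100 = (2.74971 − 1)/2.74971 × 100 = 63.6326%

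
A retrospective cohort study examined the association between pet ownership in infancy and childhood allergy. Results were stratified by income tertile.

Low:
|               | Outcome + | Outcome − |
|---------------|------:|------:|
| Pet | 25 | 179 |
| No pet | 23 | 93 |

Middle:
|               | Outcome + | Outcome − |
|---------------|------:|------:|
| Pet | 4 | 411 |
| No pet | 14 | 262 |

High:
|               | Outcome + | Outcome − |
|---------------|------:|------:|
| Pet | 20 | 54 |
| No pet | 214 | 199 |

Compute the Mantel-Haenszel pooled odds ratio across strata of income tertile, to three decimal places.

OR_MH = Σ(aᵢdᵢ/nᵢ) / Σ(bᵢcᵢ/nᵢ), where nᵢ is the stratum total.
Stratum 1 (Low): n = 320; a·d/n = 25·93/320 = 7.2656; b·c/n = 179·23/320 = 12.8656
Stratum 2 (Middle): n = 691; a·d/n = 4·262/691 = 1.5166; b·c/n = 411·14/691 = 8.3271
Stratum 3 (High): n = 487; a·d/n = 20·199/487 = 8.1725; b·c/n = 54·214/487 = 23.7290
OR_MH = (7.2656 + 1.5166 + 8.1725) / (12.8656 + 8.3271 + 23.7290) = 16.9548 / 44.9216 = 0.37743

0.377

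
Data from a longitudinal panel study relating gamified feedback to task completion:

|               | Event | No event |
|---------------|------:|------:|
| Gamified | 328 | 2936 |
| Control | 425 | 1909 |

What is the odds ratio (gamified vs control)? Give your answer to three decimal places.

Cells: a = 328, b = 2936, c = 425, d = 1909.
OR = (a·d)/(b·c) = (328 × 1909) / (2936 × 425) = 626152 / 1247800 = 0.50180
Exposure is associated with lower odds of task completion (OR = 0.50 < 1).

0.502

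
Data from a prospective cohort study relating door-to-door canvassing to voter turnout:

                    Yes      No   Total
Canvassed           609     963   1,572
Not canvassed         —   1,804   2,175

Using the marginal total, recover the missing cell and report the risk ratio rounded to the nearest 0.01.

2.27

The missing cell is in the unexposed row: 2175 − 1804 = 371.
So a = 609, b = 963, c = 371, d = 1804.
RR = [a/(a+b)] / [c/(c+d)] = (609/1572) / (371/2175) = 0.38740/0.17057 = 2.27117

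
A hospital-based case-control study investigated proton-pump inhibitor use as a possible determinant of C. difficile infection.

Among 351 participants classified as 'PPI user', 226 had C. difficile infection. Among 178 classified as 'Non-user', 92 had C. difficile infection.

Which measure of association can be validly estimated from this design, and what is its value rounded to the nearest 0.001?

From the description: a = 226, b = 125, c = 92, d = 86.
This is a hospital-based case-control study: participants were sampled on outcome status, so risks in the source population cannot be estimated directly — relative risk is not valid here. The odds ratio is the appropriate measure.
OR = (a·d)/(b·c) = (226 × 86) / (125 × 92) = 19436 / 11500 = 1.69009

1.690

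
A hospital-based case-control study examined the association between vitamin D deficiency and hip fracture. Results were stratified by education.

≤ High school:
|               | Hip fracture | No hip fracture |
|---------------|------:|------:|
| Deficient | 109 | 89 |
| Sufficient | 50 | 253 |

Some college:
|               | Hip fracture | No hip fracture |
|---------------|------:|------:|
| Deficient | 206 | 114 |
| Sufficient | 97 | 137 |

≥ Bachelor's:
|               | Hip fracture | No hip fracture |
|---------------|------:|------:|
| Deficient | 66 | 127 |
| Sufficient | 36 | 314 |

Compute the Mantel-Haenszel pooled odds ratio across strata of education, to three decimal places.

OR_MH = Σ(aᵢdᵢ/nᵢ) / Σ(bᵢcᵢ/nᵢ), where nᵢ is the stratum total.
Stratum 1 (≤ High school): n = 501; a·d/n = 109·253/501 = 55.0439; b·c/n = 89·50/501 = 8.8822
Stratum 2 (Some college): n = 554; a·d/n = 206·137/554 = 50.9422; b·c/n = 114·97/554 = 19.9603
Stratum 3 (≥ Bachelor's): n = 543; a·d/n = 66·314/543 = 38.1657; b·c/n = 127·36/543 = 8.4199
OR_MH = (55.0439 + 50.9422 + 38.1657) / (8.8822 + 19.9603 + 8.4199) = 144.1519 / 37.2624 = 3.86856

3.869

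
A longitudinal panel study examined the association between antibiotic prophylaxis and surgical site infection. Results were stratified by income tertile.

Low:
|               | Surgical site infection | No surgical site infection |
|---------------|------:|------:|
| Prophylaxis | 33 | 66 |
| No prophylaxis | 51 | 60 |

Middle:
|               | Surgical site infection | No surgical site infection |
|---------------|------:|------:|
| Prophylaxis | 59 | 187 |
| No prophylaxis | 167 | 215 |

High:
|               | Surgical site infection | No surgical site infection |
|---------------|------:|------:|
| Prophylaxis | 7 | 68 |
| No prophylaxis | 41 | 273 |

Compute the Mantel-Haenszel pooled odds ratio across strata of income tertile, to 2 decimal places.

OR_MH = Σ(aᵢdᵢ/nᵢ) / Σ(bᵢcᵢ/nᵢ), where nᵢ is the stratum total.
Stratum 1 (Low): n = 210; a·d/n = 33·60/210 = 9.4286; b·c/n = 66·51/210 = 16.0286
Stratum 2 (Middle): n = 628; a·d/n = 59·215/628 = 20.1990; b·c/n = 187·167/628 = 49.7277
Stratum 3 (High): n = 389; a·d/n = 7·273/389 = 4.9126; b·c/n = 68·41/389 = 7.1671
OR_MH = (9.4286 + 20.1990 + 4.9126) / (16.0286 + 49.7277 + 7.1671) = 34.5402 / 72.9234 = 0.47365

0.47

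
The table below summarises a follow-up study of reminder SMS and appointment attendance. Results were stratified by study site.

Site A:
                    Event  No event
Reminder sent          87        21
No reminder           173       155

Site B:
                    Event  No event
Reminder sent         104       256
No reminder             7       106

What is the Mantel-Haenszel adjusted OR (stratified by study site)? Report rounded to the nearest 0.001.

OR_MH = Σ(aᵢdᵢ/nᵢ) / Σ(bᵢcᵢ/nᵢ), where nᵢ is the stratum total.
Stratum 1 (Site A): n = 436; a·d/n = 87·155/436 = 30.9289; b·c/n = 21·173/436 = 8.3326
Stratum 2 (Site B): n = 473; a·d/n = 104·106/473 = 23.3066; b·c/n = 256·7/473 = 3.7886
OR_MH = (30.9289 + 23.3066) / (8.3326 + 3.7886) = 54.2355 / 12.1212 = 4.47445

4.474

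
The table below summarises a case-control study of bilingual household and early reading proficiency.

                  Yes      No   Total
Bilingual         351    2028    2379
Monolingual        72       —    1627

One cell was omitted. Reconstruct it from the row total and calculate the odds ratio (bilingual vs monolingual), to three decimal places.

The missing cell is in the unexposed row: 1627 − 72 = 1555.
So a = 351, b = 2028, c = 72, d = 1555.
OR = (a·d)/(b·c) = (351 × 1555) / (2028 × 72) = 545805 / 146016 = 3.73798

3.738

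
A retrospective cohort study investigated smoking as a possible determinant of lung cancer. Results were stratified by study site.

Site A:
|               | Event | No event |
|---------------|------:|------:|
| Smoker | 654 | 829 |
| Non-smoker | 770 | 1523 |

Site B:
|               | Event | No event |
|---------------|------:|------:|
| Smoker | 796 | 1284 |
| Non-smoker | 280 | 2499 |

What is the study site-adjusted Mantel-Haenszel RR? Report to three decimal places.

2.019

RR_MH = Σ(aᵢ·n₀ᵢ/nᵢ) / Σ(cᵢ·n₁ᵢ/nᵢ), with n₁ᵢ = aᵢ+bᵢ (exposed), n₀ᵢ = cᵢ+dᵢ (unexposed), nᵢ = n₁ᵢ+n₀ᵢ.
Stratum 1 (Site A): n₁ = 1483, n₀ = 2293, n = 3776; a·n₀/n = 654·2293/3776 = 397.1457; c·n₁/n = 770·1483/3776 = 302.4126
Stratum 2 (Site B): n₁ = 2080, n₀ = 2779, n = 4859; a·n₀/n = 796·2779/4859 = 455.2550; c·n₁/n = 280·2080/4859 = 119.8601
RR_MH = (397.1457 + 455.2550) / (302.4126 + 119.8601) = 852.4006 / 422.2727 = 2.01860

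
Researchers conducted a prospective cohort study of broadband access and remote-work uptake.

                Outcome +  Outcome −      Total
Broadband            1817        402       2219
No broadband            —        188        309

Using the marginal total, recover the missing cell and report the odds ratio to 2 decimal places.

The missing cell is in the unexposed row: 309 − 188 = 121.
So a = 1817, b = 402, c = 121, d = 188.
OR = (a·d)/(b·c) = (1817 × 188) / (402 × 121) = 341596 / 48642 = 7.02266

7.02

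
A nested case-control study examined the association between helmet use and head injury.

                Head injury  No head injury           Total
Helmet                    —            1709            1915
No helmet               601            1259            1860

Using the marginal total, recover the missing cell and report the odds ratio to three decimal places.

The missing cell is in the exposed row: 1915 − 1709 = 206.
So a = 206, b = 1709, c = 601, d = 1259.
OR = (a·d)/(b·c) = (206 × 1259) / (1709 × 601) = 259354 / 1027109 = 0.25251

0.253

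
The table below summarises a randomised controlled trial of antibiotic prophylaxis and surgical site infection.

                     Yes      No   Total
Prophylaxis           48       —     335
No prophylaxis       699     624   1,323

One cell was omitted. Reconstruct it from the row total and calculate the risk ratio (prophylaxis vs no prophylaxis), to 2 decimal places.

The missing cell is in the exposed row: 335 − 48 = 287.
So a = 48, b = 287, c = 699, d = 624.
RR = [a/(a+b)] / [c/(c+d)] = (48/335) / (699/1323) = 0.14328/0.52834 = 0.27119

0.27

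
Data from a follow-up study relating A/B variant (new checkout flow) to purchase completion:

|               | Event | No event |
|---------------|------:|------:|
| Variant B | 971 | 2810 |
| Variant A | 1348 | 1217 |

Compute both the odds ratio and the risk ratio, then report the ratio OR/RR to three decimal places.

Cells: a = 971, b = 2810, c = 1348, d = 1217.
OR = (971·1217)/(2810·1348) = 1181707/3787880 = 0.31197
Risk in exposed = 971/3781 = 0.25681; risk in unexposed = 1348/2565 = 0.52554; RR = 0.48866
OR/RR = 0.31197 / 0.48866 = 0.63842
The outcome is not rare, so the OR lies further from 1 than the RR.

0.638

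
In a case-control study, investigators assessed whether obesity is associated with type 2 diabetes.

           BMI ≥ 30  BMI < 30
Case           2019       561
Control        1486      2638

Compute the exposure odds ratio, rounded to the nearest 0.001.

6.389

Reading the table with exposure as columns: a = 2019 (BMI ≥ 30, case), b = 1486 (BMI ≥ 30, non-case), c = 561 (BMI < 30, case), d = 2638.
OR = (a·d)/(b·c) = (2019 × 2638) / (1486 × 561) = 5326122 / 833646 = 6.38895
The odds of type 2 diabetes are about 6.39 times as high in the bmi ≥ 30 group.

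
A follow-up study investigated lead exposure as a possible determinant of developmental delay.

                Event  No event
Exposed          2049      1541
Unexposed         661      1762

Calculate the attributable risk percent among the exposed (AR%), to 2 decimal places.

Cells: a = 2049, b = 1541, c = 661, d = 1762.
Risk in exposed = 2049/3590 = 0.57075; risk in unexposed = 661/2423 = 0.27280.
RR = 0.57075/0.27280 = 2.09218
AR% = (RR − 1)/RR × 100 = (2.09218 − 1)/2.09218 × 100 = 52.2030%

52.20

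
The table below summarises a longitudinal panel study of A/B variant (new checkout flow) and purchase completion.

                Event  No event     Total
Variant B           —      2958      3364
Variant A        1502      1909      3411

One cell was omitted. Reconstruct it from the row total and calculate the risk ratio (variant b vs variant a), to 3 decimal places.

The missing cell is in the exposed row: 3364 − 2958 = 406.
So a = 406, b = 2958, c = 1502, d = 1909.
RR = [a/(a+b)] / [c/(c+d)] = (406/3364) / (1502/3411) = 0.12069/0.44034 = 0.27408

0.274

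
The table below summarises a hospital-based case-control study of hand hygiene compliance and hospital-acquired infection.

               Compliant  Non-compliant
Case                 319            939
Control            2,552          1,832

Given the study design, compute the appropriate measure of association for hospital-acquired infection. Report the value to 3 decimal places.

Reading the table with exposure as columns: a = 319 (Compliant, case), b = 2552 (Compliant, non-case), c = 939 (Non-compliant, case), d = 1832.
This is a hospital-based case-control study: participants were sampled on outcome status, so risks in the source population cannot be estimated directly — relative risk is not valid here. The odds ratio is the appropriate measure.
OR = (a·d)/(b·c) = (319 × 1832) / (2552 × 939) = 584408 / 2396328 = 0.24388

0.244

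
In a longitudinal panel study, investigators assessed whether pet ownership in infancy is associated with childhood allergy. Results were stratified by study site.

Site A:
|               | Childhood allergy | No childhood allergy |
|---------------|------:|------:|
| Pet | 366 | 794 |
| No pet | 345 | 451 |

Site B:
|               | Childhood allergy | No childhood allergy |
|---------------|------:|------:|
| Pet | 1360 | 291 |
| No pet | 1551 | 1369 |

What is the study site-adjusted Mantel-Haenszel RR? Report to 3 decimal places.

1.331

RR_MH = Σ(aᵢ·n₀ᵢ/nᵢ) / Σ(cᵢ·n₁ᵢ/nᵢ), with n₁ᵢ = aᵢ+bᵢ (exposed), n₀ᵢ = cᵢ+dᵢ (unexposed), nᵢ = n₁ᵢ+n₀ᵢ.
Stratum 1 (Site A): n₁ = 1160, n₀ = 796, n = 1956; a·n₀/n = 366·796/1956 = 148.9448; c·n₁/n = 345·1160/1956 = 204.6012
Stratum 2 (Site B): n₁ = 1651, n₀ = 2920, n = 4571; a·n₀/n = 1360·2920/4571 = 868.7814; c·n₁/n = 1551·1651/4571 = 560.2059
RR_MH = (148.9448 + 868.7814) / (204.6012 + 560.2059) = 1017.7262 / 764.8071 = 1.33070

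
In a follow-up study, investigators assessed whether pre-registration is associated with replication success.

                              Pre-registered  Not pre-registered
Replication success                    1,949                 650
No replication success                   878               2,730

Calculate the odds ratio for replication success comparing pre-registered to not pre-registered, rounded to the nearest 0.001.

9.323

Reading the table with exposure as columns: a = 1949 (Pre-registered, case), b = 878 (Pre-registered, non-case), c = 650 (Not pre-registered, case), d = 2730.
OR = (a·d)/(b·c) = (1949 × 2730) / (878 × 650) = 5320770 / 570700 = 9.32323
The odds of replication success are about 9.32 times as high in the pre-registered group.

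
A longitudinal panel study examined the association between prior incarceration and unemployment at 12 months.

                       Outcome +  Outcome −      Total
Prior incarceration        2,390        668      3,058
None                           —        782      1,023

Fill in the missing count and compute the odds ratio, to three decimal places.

The missing cell is in the unexposed row: 1023 − 782 = 241.
So a = 2390, b = 668, c = 241, d = 782.
OR = (a·d)/(b·c) = (2390 × 782) / (668 × 241) = 1868980 / 160988 = 11.60944

11.609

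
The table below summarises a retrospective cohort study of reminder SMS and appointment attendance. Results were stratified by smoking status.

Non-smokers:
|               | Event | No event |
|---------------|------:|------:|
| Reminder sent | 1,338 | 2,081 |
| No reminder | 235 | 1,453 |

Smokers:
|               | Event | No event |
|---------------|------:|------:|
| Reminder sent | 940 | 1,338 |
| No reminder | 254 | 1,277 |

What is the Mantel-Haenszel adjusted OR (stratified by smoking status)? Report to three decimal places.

OR_MH = Σ(aᵢdᵢ/nᵢ) / Σ(bᵢcᵢ/nᵢ), where nᵢ is the stratum total.
Stratum 1 (Non-smokers): n = 5107; a·d/n = 1338·1453/5107 = 380.6763; b·c/n = 2081·235/5107 = 95.7578
Stratum 2 (Smokers): n = 3809; a·d/n = 940·1277/3809 = 315.1431; b·c/n = 1338·254/3809 = 89.2234
OR_MH = (380.6763 + 315.1431) / (95.7578 + 89.2234) = 695.8194 / 184.9812 = 3.76157

3.762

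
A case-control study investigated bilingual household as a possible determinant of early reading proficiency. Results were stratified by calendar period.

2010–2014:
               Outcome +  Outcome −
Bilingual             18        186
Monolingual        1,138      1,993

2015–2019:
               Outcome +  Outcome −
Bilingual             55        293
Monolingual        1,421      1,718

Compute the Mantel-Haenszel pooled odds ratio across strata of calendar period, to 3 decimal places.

0.207

OR_MH = Σ(aᵢdᵢ/nᵢ) / Σ(bᵢcᵢ/nᵢ), where nᵢ is the stratum total.
Stratum 1 (2010–2014): n = 3335; a·d/n = 18·1993/3335 = 10.7568; b·c/n = 186·1138/3335 = 63.4687
Stratum 2 (2015–2019): n = 3487; a·d/n = 55·1718/3487 = 27.0978; b·c/n = 293·1421/3487 = 119.4015
OR_MH = (10.7568 + 27.0978) / (63.4687 + 119.4015) = 37.8546 / 182.8702 = 0.20700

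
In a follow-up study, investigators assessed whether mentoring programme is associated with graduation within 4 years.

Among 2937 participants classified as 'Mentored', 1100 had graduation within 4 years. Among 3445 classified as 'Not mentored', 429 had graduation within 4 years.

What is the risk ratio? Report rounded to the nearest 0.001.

From the description: a = 1100, b = 1837, c = 429, d = 3016.
Risk in exposed = 1100/2937 = 0.37453; risk in unexposed = 429/3445 = 0.12453.
RR = 0.37453 / 0.12453 = 3.00760
The risk among the exposed is 3.01 times that among the unexposed.

3.008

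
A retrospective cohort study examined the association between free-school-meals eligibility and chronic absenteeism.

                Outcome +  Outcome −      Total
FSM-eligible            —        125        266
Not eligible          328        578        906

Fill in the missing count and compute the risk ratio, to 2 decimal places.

The missing cell is in the exposed row: 266 − 125 = 141.
So a = 141, b = 125, c = 328, d = 578.
RR = [a/(a+b)] / [c/(c+d)] = (141/266) / (328/906) = 0.53008/0.36203 = 1.46417

1.46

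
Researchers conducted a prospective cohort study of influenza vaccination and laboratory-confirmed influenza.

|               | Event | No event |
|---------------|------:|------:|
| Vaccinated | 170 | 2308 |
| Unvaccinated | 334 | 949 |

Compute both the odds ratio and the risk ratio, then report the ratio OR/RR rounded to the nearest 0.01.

0.79

Cells: a = 170, b = 2308, c = 334, d = 949.
OR = (170·949)/(2308·334) = 161330/770872 = 0.20928
Risk in exposed = 170/2478 = 0.06860; risk in unexposed = 334/1283 = 0.26033; RR = 0.26353
OR/RR = 0.20928 / 0.26353 = 0.79415
The outcome is not rare, so the OR lies further from 1 than the RR.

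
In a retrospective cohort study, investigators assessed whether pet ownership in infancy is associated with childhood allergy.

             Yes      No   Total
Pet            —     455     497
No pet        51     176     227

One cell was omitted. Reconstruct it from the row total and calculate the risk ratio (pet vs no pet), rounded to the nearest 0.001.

0.376

The missing cell is in the exposed row: 497 − 455 = 42.
So a = 42, b = 455, c = 51, d = 176.
RR = [a/(a+b)] / [c/(c+d)] = (42/497) / (51/227) = 0.08451/0.22467 = 0.37614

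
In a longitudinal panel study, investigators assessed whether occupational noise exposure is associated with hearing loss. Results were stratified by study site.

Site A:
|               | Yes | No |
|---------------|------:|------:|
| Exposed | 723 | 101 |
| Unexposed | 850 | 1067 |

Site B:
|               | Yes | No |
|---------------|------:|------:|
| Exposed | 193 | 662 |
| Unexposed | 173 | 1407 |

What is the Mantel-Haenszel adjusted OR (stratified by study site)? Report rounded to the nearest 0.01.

5.02

OR_MH = Σ(aᵢdᵢ/nᵢ) / Σ(bᵢcᵢ/nᵢ), where nᵢ is the stratum total.
Stratum 1 (Site A): n = 2741; a·d/n = 723·1067/2741 = 281.4451; b·c/n = 101·850/2741 = 31.3207
Stratum 2 (Site B): n = 2435; a·d/n = 193·1407/2435 = 111.5199; b·c/n = 662·173/2435 = 47.0333
OR_MH = (281.4451 + 111.5199) / (31.3207 + 47.0333) = 392.9650 / 78.3540 = 5.01525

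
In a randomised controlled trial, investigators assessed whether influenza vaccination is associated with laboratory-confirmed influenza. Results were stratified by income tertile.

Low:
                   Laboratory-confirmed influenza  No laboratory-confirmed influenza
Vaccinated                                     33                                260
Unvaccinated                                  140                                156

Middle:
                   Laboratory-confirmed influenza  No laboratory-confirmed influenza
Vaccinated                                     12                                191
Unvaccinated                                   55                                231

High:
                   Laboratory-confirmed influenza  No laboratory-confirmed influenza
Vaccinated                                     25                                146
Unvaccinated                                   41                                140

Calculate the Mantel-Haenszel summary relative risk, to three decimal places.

0.324

RR_MH = Σ(aᵢ·n₀ᵢ/nᵢ) / Σ(cᵢ·n₁ᵢ/nᵢ), with n₁ᵢ = aᵢ+bᵢ (exposed), n₀ᵢ = cᵢ+dᵢ (unexposed), nᵢ = n₁ᵢ+n₀ᵢ.
Stratum 1 (Low): n₁ = 293, n₀ = 296, n = 589; a·n₀/n = 33·296/589 = 16.5840; c·n₁/n = 140·293/589 = 69.6435
Stratum 2 (Middle): n₁ = 203, n₀ = 286, n = 489; a·n₀/n = 12·286/489 = 7.0184; c·n₁/n = 55·203/489 = 22.8323
Stratum 3 (High): n₁ = 171, n₀ = 181, n = 352; a·n₀/n = 25·181/352 = 12.8551; c·n₁/n = 41·171/352 = 19.9176
RR_MH = (16.5840 + 7.0184 + 12.8551) / (69.6435 + 22.8323 + 19.9176) = 36.4576 / 112.3934 = 0.32437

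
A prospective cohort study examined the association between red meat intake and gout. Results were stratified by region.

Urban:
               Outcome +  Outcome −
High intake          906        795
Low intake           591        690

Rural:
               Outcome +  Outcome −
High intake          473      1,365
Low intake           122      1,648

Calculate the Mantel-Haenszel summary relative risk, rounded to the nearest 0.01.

RR_MH = Σ(aᵢ·n₀ᵢ/nᵢ) / Σ(cᵢ·n₁ᵢ/nᵢ), with n₁ᵢ = aᵢ+bᵢ (exposed), n₀ᵢ = cᵢ+dᵢ (unexposed), nᵢ = n₁ᵢ+n₀ᵢ.
Stratum 1 (Urban): n₁ = 1701, n₀ = 1281, n = 2982; a·n₀/n = 906·1281/2982 = 389.1972; c·n₁/n = 591·1701/2982 = 337.1197
Stratum 2 (Rural): n₁ = 1838, n₀ = 1770, n = 3608; a·n₀/n = 473·1770/3608 = 232.0427; c·n₁/n = 122·1838/3608 = 62.1497
RR_MH = (389.1972 + 232.0427) / (337.1197 + 62.1497) = 621.2399 / 399.2694 = 1.55594

1.56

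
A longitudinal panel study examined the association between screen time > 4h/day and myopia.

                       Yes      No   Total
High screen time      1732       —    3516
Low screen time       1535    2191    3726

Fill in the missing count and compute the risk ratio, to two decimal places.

The missing cell is in the exposed row: 3516 − 1732 = 1784.
So a = 1732, b = 1784, c = 1535, d = 2191.
RR = [a/(a+b)] / [c/(c+d)] = (1732/3516) / (1535/3726) = 0.49261/0.41197 = 1.19573

1.20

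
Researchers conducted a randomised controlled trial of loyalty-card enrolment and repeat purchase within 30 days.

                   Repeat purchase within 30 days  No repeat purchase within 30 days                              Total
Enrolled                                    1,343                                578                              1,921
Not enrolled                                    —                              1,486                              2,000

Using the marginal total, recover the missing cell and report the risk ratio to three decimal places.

The missing cell is in the unexposed row: 2000 − 1486 = 514.
So a = 1343, b = 578, c = 514, d = 1486.
RR = [a/(a+b)] / [c/(c+d)] = (1343/1921) / (514/2000) = 0.69912/0.25700 = 2.72029

2.720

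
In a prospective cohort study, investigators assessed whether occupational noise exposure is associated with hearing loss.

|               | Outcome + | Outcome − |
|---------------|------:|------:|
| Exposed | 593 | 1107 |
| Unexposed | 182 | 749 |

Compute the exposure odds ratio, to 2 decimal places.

2.20

Cells: a = 593, b = 1107, c = 182, d = 749.
OR = (a·d)/(b·c) = (593 × 749) / (1107 × 182) = 444157 / 201474 = 2.20454
The odds of hearing loss are about 2.20 times as high in the exposed group.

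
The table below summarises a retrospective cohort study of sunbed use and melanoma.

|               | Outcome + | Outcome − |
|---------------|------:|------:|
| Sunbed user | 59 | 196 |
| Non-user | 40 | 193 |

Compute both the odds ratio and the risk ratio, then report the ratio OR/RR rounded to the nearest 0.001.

1.078

Cells: a = 59, b = 196, c = 40, d = 193.
OR = (59·193)/(196·40) = 11387/7840 = 1.45242
Risk in exposed = 59/255 = 0.23137; risk in unexposed = 40/233 = 0.17167; RR = 1.34775
OR/RR = 1.45242 / 1.34775 = 1.07767
The outcome is not rare, so the OR lies further from 1 than the RR.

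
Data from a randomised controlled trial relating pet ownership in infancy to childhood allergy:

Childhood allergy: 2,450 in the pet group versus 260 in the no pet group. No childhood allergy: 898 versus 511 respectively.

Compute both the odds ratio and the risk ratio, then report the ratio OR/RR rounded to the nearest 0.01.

2.47

From the description: a = 2450, b = 898, c = 260, d = 511.
OR = (2450·511)/(898·260) = 1251950/233480 = 5.36213
Risk in exposed = 2450/3348 = 0.73178; risk in unexposed = 260/771 = 0.33722; RR = 2.17001
OR/RR = 5.36213 / 2.17001 = 2.47102
The outcome is not rare, so the OR lies further from 1 than the RR.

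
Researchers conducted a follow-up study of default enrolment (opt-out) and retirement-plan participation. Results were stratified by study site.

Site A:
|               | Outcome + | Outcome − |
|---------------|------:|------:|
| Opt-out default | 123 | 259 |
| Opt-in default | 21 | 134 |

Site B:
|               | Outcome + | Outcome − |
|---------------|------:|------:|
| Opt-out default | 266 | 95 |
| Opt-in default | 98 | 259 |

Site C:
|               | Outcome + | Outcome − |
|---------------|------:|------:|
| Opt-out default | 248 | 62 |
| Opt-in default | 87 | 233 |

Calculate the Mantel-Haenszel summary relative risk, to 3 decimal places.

2.745

RR_MH = Σ(aᵢ·n₀ᵢ/nᵢ) / Σ(cᵢ·n₁ᵢ/nᵢ), with n₁ᵢ = aᵢ+bᵢ (exposed), n₀ᵢ = cᵢ+dᵢ (unexposed), nᵢ = n₁ᵢ+n₀ᵢ.
Stratum 1 (Site A): n₁ = 382, n₀ = 155, n = 537; a·n₀/n = 123·155/537 = 35.5028; c·n₁/n = 21·382/537 = 14.9385
Stratum 2 (Site B): n₁ = 361, n₀ = 357, n = 718; a·n₀/n = 266·357/718 = 132.2591; c·n₁/n = 98·361/718 = 49.2730
Stratum 3 (Site C): n₁ = 310, n₀ = 320, n = 630; a·n₀/n = 248·320/630 = 125.9683; c·n₁/n = 87·310/630 = 42.8095
RR_MH = (35.5028 + 132.2591 + 125.9683) / (14.9385 + 49.2730 + 42.8095) = 293.7301 / 107.0211 = 2.74460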